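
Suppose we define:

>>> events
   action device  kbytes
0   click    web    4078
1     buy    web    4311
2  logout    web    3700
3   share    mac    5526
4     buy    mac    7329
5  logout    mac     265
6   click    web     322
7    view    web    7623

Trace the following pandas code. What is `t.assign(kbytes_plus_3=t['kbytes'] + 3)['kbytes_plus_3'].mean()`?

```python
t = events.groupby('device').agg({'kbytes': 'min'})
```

296.5

group by device, min of kbytes:
        kbytes
device        
mac        265
web        322
add column kbytes_plus_3 = t['kbytes'] + 3:
        kbytes  kbytes_plus_3
device                       
mac        265            268
web        322            325
Taking the mean of column 'kbytes_plus_3' gives 296.5.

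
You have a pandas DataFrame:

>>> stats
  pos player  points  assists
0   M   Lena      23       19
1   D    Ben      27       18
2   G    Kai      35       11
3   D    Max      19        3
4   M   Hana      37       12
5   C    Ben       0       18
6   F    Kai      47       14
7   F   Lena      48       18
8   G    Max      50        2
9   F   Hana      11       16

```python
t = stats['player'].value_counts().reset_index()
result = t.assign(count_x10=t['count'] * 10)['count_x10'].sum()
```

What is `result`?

value_counts of player:
player
Lena    2
Ben     2
Kai     2
Max     2
Hana    2
Name: count, dtype: int64
reset_index():
  player  count
0   Lena      2
1    Ben      2
2    Kai      2
3    Max      2
4   Hana      2
add column count_x10 = t['count'] * 10:
  player  count  count_x10
0   Lena      2         20
1    Ben      2         20
2    Kai      2         20
3    Max      2         20
4   Hana      2         20
Finally, sum of column 'count_x10' = 100.

100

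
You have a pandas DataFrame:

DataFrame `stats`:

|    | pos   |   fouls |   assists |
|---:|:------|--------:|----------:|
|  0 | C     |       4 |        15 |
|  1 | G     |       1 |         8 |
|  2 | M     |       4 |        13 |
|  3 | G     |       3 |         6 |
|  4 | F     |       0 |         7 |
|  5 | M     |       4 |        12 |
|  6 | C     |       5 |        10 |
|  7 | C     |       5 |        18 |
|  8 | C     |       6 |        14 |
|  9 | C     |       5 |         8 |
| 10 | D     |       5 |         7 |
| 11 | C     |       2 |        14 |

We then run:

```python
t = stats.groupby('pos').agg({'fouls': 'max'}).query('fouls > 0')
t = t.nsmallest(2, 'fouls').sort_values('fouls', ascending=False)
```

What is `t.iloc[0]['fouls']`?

4

group by pos, max of fouls:
     fouls
pos       
C        6
D        5
F        0
G        3
M        4
filter rows where fouls > 0:
     fouls
pos       
C        6
D        5
G        3
M        4
take 2 rows with smallest fouls:
     fouls
pos       
G        3
M        4
sort by fouls descending:
     fouls
pos       
M        4
G        3
So iloc[0]['fouls'] = 4.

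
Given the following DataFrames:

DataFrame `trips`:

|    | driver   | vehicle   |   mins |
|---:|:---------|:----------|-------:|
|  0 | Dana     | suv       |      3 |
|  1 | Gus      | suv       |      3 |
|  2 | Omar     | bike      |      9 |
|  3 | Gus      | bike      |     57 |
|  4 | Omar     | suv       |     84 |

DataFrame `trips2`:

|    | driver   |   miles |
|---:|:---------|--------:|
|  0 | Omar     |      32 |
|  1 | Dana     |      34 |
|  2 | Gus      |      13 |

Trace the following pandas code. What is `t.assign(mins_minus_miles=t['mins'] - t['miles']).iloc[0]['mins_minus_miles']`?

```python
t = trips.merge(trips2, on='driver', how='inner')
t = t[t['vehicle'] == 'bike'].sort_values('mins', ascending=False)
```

merge on 'driver' (how='inner') → 5 rows:
  driver vehicle  mins  miles
0   Dana     suv     3     34
1    Gus     suv     3     13
2   Omar    bike     9     32
3    Gus    bike    57     13
4   Omar     suv    84     32
filter rows where vehicle == 'bike':
  driver vehicle  mins  miles
2   Omar    bike     9     32
3    Gus    bike    57     13
sort by mins descending:
  driver vehicle  mins  miles
3    Gus    bike    57     13
2   Omar    bike     9     32
add column mins_minus_miles = t['mins'] - t['miles']:
  driver vehicle  mins  miles  mins_minus_miles
3    Gus    bike    57     13                44
2   Omar    bike     9     32               -23
So iloc[0]['mins_minus_miles'] = 44.

44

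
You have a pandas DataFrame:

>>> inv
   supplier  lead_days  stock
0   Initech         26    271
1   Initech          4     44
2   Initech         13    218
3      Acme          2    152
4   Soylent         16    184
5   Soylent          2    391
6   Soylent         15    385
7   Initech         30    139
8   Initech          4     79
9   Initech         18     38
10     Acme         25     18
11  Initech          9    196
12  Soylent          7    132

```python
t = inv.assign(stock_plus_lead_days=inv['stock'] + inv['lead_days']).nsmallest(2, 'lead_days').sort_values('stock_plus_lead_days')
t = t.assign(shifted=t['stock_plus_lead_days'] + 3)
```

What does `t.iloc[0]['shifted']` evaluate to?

add column stock_plus_lead_days = inv['stock'] + inv['lead_days']:
   supplier  lead_days  stock  stock_plus_lead_days
0   Initech         26    271                   297
1   Initech          4     44                    48
2   Initech         13    218                   231
3      Acme          2    152                   154
4   Soylent         16    184                   200
5   Soylent          2    391                   393
6   Soylent         15    385                   400
7   Initech         30    139                   169
8   Initech          4     79                    83
9   Initech         18     38                    56
10     Acme         25     18                    43
11  Initech          9    196                   205
12  Soylent          7    132                   139
take 2 rows with smallest lead_days:
  supplier  lead_days  stock  stock_plus_lead_days
3     Acme          2    152                   154
5  Soylent          2    391                   393
sort by stock_plus_lead_days:
  supplier  lead_days  stock  stock_plus_lead_days
3     Acme          2    152                   154
5  Soylent          2    391                   393
add column shifted = t['stock_plus_lead_days'] + 3:
  supplier  lead_days  stock  stock_plus_lead_days  shifted
3     Acme          2    152                   154      157
5  Soylent          2    391                   393      396
The value at position 0, column 'shifted' is 157.

157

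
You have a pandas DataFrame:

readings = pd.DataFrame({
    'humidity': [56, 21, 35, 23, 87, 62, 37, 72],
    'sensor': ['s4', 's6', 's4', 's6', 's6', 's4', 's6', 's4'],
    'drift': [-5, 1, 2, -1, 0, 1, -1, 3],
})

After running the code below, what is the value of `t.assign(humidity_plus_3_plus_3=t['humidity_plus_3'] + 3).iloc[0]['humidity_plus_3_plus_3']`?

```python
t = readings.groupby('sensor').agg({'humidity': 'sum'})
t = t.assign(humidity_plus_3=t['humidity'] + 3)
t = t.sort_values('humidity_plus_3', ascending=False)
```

231

group by sensor, sum of humidity:
        humidity
sensor          
s4           225
s6           168
add column humidity_plus_3 = t['humidity'] + 3:
        humidity  humidity_plus_3
sensor                           
s4           225              228
s6           168              171
sort by humidity_plus_3 descending:
        humidity  humidity_plus_3
sensor                           
s4           225              228
s6           168              171
add column humidity_plus_3_plus_3 = t['humidity_plus_3'] + 3:
        humidity  humidity_plus_3  humidity_plus_3_plus_3
sensor                                                   
s4           225              228                     231
s6           168              171                     174
The value at position 0, column 'humidity_plus_3_plus_3' is 231.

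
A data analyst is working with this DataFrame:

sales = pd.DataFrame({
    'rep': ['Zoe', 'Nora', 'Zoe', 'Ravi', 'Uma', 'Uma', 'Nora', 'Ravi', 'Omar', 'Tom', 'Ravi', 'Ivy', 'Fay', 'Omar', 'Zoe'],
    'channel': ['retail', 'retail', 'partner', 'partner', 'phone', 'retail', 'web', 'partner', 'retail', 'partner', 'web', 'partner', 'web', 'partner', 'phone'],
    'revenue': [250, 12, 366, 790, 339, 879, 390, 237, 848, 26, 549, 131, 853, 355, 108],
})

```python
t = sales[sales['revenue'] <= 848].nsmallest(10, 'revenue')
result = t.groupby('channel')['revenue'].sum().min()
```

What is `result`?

filter rows where revenue <= 848:
     rep  channel  revenue
0    Zoe   retail      250
1   Nora   retail       12
2    Zoe  partner      366
3   Ravi  partner      790
4    Uma    phone      339
6   Nora      web      390
7   Ravi  partner      237
8   Omar   retail      848
9    Tom  partner       26
10  Ravi      web      549
11   Ivy  partner      131
13  Omar  partner      355
14   Zoe    phone      108
take 10 rows with smallest revenue:
     rep  channel  revenue
1   Nora   retail       12
9    Tom  partner       26
14   Zoe    phone      108
11   Ivy  partner      131
7   Ravi  partner      237
0    Zoe   retail      250
4    Uma    phone      339
13  Omar  partner      355
2    Zoe  partner      366
6   Nora      web      390
group by channel, sum of revenue:
channel
partner    1115
phone       447
retail      262
web         390
Name: revenue, dtype: int64
Finally, min of the resulting series = 262.

262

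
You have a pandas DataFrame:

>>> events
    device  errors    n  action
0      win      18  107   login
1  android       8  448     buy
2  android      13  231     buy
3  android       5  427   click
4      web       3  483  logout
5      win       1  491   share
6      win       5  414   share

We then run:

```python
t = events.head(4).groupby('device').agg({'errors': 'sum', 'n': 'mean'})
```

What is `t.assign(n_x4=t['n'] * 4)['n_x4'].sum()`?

take first 4 rows:
    device  errors    n action
0      win      18  107  login
1  android       8  448    buy
2  android      13  231    buy
3  android       5  427  click
group by device: sum(errors), mean(n):
         errors           n
device                     
android      26  368.666667
win          18  107.000000
add column n_x4 = t['n'] * 4:
         errors           n         n_x4
device                                  
android      26  368.666667  1474.666667
win          18  107.000000   428.000000
The sum of column 'n_x4' is 1902.66666667.

1902.66666667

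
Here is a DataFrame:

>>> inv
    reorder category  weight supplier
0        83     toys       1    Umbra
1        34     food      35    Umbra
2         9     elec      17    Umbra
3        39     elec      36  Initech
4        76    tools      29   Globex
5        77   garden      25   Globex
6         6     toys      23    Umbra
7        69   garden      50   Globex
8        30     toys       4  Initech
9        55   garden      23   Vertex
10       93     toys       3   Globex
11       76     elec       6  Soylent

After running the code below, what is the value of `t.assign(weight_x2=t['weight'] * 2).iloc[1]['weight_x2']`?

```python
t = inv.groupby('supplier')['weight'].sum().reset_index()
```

80

group by supplier, sum of weight:
supplier
Globex     107
Initech     40
Soylent      6
Umbra       76
Vertex      23
Name: weight, dtype: int64
reset_index():
  supplier  weight
0   Globex     107
1  Initech      40
2  Soylent       6
3    Umbra      76
4   Vertex      23
add column weight_x2 = t['weight'] * 2:
  supplier  weight  weight_x2
0   Globex     107        214
1  Initech      40         80
2  Soylent       6         12
3    Umbra      76        152
4   Vertex      23         46
Reading off the value at position 1, column 'weight_x2', we get 80.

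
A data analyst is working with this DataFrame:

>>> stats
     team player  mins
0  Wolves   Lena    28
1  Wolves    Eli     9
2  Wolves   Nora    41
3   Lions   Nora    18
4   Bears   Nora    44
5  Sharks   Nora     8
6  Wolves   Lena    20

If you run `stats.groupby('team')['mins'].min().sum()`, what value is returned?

group by team, min of mins:
team
Bears     44
Lions     18
Sharks     8
Wolves     9
Name: mins, dtype: int64
The sum of the resulting series is 79.

79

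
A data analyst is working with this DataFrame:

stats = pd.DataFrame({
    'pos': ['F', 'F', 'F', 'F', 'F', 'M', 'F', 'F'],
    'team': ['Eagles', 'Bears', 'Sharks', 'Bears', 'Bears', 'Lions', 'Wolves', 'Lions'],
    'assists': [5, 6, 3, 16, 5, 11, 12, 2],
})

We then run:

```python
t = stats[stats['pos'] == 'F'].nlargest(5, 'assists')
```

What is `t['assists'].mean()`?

filter rows where pos == 'F':
  pos    team  assists
0   F  Eagles        5
1   F   Bears        6
2   F  Sharks        3
3   F   Bears       16
4   F   Bears        5
6   F  Wolves       12
7   F   Lions        2
take 5 rows with largest assists:
  pos    team  assists
3   F   Bears       16
6   F  Wolves       12
1   F   Bears        6
0   F  Eagles        5
4   F   Bears        5
Taking the mean of column 'assists' gives 8.8.

8.8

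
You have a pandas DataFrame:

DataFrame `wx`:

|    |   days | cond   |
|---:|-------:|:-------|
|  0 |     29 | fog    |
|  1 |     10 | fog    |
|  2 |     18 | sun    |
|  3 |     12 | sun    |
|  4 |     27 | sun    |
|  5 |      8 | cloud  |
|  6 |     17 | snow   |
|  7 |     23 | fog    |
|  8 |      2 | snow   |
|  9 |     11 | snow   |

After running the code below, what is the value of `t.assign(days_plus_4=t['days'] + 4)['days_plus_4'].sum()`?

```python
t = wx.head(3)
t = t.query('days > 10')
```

55

take first 3 rows:
   days cond
0    29  fog
1    10  fog
2    18  sun
filter rows where days > 10:
   days cond
0    29  fog
2    18  sun
add column days_plus_4 = t['days'] + 4:
   days cond  days_plus_4
0    29  fog           33
2    18  sun           22
Finally, sum of column 'days_plus_4' = 55.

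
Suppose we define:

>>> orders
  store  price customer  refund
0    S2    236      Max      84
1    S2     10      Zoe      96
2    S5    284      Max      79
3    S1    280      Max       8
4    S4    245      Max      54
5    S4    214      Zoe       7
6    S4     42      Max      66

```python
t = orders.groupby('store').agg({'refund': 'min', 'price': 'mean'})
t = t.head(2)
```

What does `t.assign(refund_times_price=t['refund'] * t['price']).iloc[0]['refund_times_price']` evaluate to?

2240.0

group by store: min(refund), mean(price):
       refund  price
store               
S1          8  280.0
S2         84  123.0
S4          7  167.0
S5         79  284.0
take first 2 rows:
       refund  price
store               
S1          8  280.0
S2         84  123.0
add column refund_times_price = t['refund'] * t['price']:
       refund  price  refund_times_price
store                                   
S1          8  280.0              2240.0
S2         84  123.0             10332.0
The value at position 0, column 'refund_times_price' is 2240.0.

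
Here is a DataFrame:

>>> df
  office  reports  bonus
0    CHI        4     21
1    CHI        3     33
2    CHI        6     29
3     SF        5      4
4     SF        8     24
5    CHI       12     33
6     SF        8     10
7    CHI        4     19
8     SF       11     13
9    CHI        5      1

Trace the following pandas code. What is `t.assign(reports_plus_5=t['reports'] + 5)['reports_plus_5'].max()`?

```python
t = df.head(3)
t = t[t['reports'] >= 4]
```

11

take first 3 rows:
  office  reports  bonus
0    CHI        4     21
1    CHI        3     33
2    CHI        6     29
filter rows where reports >= 4:
  office  reports  bonus
0    CHI        4     21
2    CHI        6     29
add column reports_plus_5 = t['reports'] + 5:
  office  reports  bonus  reports_plus_5
0    CHI        4     21               9
2    CHI        6     29              11
max of column 'reports_plus_5' → 11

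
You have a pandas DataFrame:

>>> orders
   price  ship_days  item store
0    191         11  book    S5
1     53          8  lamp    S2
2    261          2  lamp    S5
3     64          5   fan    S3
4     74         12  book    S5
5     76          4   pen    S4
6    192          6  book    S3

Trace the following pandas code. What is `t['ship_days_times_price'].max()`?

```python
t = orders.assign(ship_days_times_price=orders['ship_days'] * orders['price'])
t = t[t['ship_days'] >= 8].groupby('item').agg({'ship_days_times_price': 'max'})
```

add column ship_days_times_price = orders['ship_days'] * orders['price']:
   price  ship_days  item store  ship_days_times_price
0    191         11  book    S5                   2101
1     53          8  lamp    S2                    424
2    261          2  lamp    S5                    522
3     64          5   fan    S3                    320
4     74         12  book    S5                    888
5     76          4   pen    S4                    304
6    192          6  book    S3                   1152
filter rows where ship_days >= 8:
   price  ship_days  item store  ship_days_times_price
0    191         11  book    S5                   2101
1     53          8  lamp    S2                    424
4     74         12  book    S5                    888
group by item, max of ship_days_times_price:
      ship_days_times_price
item                       
book                   2101
lamp                    424

2101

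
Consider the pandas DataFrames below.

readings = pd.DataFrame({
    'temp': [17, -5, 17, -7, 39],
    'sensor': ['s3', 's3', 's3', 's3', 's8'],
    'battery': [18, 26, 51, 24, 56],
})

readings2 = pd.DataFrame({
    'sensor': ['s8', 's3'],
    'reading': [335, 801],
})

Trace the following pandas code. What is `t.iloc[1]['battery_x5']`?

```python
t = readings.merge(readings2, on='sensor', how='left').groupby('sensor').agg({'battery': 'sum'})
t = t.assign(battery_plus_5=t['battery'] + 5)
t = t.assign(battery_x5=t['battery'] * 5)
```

merge on 'sensor' (how='left') → 5 rows:
   temp sensor  battery  reading
0    17     s3       18      801
1    -5     s3       26      801
2    17     s3       51      801
3    -7     s3       24      801
4    39     s8       56      335
group by sensor, sum of battery:
        battery
sensor         
s3          119
s8           56
add column battery_plus_5 = t['battery'] + 5:
        battery  battery_plus_5
sensor                         
s3          119             124
s8           56              61
add column battery_x5 = t['battery'] * 5:
        battery  battery_plus_5  battery_x5
sensor                                     
s3          119             124         595
s8           56              61         280
The value at position 1, column 'battery_x5' is 280.

280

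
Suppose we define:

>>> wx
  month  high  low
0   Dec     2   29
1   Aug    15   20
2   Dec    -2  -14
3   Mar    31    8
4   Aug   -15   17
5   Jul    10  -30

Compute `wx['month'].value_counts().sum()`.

value_counts of month:
month
Dec    2
Aug    2
Mar    1
Jul    1
Name: count, dtype: int64

6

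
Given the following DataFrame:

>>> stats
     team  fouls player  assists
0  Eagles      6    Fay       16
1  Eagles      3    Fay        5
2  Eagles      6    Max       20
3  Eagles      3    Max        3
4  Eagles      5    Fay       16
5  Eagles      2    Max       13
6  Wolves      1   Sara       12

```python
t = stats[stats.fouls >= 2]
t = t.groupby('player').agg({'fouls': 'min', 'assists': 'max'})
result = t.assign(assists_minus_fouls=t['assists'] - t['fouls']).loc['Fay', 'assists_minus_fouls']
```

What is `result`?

filter rows where fouls >= 2:
     team  fouls player  assists
0  Eagles      6    Fay       16
1  Eagles      3    Fay        5
2  Eagles      6    Max       20
3  Eagles      3    Max        3
4  Eagles      5    Fay       16
5  Eagles      2    Max       13
group by player: min(fouls), max(assists):
        fouls  assists
player                
Fay         3       16
Max         2       20
add column assists_minus_fouls = t['assists'] - t['fouls']:
        fouls  assists  assists_minus_fouls
player                                     
Fay         3       16                   13
Max         2       20                   18
Hence 13.

13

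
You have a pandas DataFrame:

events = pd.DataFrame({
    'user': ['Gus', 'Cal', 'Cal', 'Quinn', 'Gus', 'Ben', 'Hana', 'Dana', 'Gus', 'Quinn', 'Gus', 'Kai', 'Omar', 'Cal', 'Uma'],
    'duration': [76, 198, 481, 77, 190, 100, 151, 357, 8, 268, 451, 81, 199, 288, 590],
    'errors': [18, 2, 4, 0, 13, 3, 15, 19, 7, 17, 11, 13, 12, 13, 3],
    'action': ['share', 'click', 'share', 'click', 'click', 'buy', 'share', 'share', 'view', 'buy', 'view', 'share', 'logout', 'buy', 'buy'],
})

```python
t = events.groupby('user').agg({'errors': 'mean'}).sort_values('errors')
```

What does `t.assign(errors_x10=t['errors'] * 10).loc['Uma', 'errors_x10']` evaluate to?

group by user, mean of errors:
          errors
user            
Ben     3.000000
Cal     6.333333
Dana   19.000000
Gus    12.250000
Hana   15.000000
Kai    13.000000
Omar   12.000000
Quinn   8.500000
Uma     3.000000
sort by errors:
          errors
user            
Ben     3.000000
Uma     3.000000
Cal     6.333333
Quinn   8.500000
Omar   12.000000
Gus    12.250000
Kai    13.000000
Hana   15.000000
Dana   19.000000
add column errors_x10 = t['errors'] * 10:
          errors  errors_x10
user                        
Ben     3.000000   30.000000
Uma     3.000000   30.000000
Cal     6.333333   63.333333
Quinn   8.500000   85.000000
Omar   12.000000  120.000000
Gus    12.250000  122.500000
Kai    13.000000  130.000000
Hana   15.000000  150.000000
Dana   19.000000  190.000000
The value at row 'Uma', column 'errors_x10' is 30.0.

30.0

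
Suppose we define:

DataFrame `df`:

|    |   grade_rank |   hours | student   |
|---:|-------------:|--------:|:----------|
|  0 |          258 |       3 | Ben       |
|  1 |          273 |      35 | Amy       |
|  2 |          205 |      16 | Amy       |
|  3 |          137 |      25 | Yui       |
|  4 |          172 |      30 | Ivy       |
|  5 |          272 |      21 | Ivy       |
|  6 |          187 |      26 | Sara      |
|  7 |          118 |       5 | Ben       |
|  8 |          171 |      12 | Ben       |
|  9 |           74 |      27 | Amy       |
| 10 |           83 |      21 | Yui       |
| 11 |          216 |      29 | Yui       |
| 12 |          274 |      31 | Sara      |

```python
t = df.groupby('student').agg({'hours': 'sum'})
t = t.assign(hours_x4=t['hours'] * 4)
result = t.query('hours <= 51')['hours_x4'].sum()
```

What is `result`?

284

group by student, sum of hours:
         hours
student       
Amy         78
Ben         20
Ivy         51
Sara        57
Yui         75
add column hours_x4 = t['hours'] * 4:
         hours  hours_x4
student                 
Amy         78       312
Ben         20        80
Ivy         51       204
Sara        57       228
Yui         75       300
filter rows where hours <= 51:
         hours  hours_x4
student                 
Ben         20        80
Ivy         51       204
Reading off the sum of column 'hours_x4', we get 284.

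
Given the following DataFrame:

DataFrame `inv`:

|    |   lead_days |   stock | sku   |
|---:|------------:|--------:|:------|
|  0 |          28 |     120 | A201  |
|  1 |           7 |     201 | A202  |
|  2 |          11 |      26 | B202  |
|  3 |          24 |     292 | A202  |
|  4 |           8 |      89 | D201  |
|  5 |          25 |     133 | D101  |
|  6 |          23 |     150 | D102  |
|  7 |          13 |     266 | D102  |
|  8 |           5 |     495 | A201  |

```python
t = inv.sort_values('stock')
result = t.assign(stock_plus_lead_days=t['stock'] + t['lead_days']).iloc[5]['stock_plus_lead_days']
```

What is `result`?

208

sort by stock:
   lead_days  stock   sku
2         11     26  B202
4          8     89  D201
0         28    120  A201
5         25    133  D101
6         23    150  D102
1          7    201  A202
7         13    266  D102
3         24    292  A202
8          5    495  A201
add column stock_plus_lead_days = t['stock'] + t['lead_days']:
   lead_days  stock   sku  stock_plus_lead_days
2         11     26  B202                    37
4          8     89  D201                    97
0         28    120  A201                   148
5         25    133  D101                   158
6         23    150  D102                   173
1          7    201  A202                   208
7         13    266  D102                   279
3         24    292  A202                   316
8          5    495  A201                   500
Hence 208.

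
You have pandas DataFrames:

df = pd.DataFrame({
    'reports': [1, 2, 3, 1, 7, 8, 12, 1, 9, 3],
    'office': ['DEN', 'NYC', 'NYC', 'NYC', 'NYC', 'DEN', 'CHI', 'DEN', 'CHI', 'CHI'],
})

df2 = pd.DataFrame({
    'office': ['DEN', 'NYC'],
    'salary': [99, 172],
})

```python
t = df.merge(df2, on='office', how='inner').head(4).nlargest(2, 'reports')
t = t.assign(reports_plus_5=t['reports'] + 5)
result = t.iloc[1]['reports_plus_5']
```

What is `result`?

7

merge on 'office' (how='inner') → 7 rows:
   reports office  salary
0        1    DEN      99
1        2    NYC     172
2        3    NYC     172
3        1    NYC     172
4        7    NYC     172
5        8    DEN      99
6        1    DEN      99
take first 4 rows:
   reports office  salary
0        1    DEN      99
1        2    NYC     172
2        3    NYC     172
3        1    NYC     172
take 2 rows with largest reports:
   reports office  salary
2        3    NYC     172
1        2    NYC     172
add column reports_plus_5 = t['reports'] + 5:
   reports office  salary  reports_plus_5
2        3    NYC     172               8
1        2    NYC     172               7
Then the value at position 1, column 'reports_plus_5': 7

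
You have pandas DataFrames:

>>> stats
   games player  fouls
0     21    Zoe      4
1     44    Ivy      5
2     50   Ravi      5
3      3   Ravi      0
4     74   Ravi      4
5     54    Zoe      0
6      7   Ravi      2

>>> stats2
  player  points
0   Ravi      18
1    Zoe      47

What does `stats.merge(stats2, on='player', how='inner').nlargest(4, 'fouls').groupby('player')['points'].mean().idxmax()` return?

merge on 'player' (how='inner') → 6 rows:
   games player  fouls  points
0     21    Zoe      4      47
1     50   Ravi      5      18
2      3   Ravi      0      18
3     74   Ravi      4      18
4     54    Zoe      0      47
5      7   Ravi      2      18
take 4 rows with largest fouls:
   games player  fouls  points
1     50   Ravi      5      18
0     21    Zoe      4      47
3     74   Ravi      4      18
5      7   Ravi      2      18
group by player, mean of points:
player
Ravi    18.0
Zoe     47.0
Name: points, dtype: float64

Zoe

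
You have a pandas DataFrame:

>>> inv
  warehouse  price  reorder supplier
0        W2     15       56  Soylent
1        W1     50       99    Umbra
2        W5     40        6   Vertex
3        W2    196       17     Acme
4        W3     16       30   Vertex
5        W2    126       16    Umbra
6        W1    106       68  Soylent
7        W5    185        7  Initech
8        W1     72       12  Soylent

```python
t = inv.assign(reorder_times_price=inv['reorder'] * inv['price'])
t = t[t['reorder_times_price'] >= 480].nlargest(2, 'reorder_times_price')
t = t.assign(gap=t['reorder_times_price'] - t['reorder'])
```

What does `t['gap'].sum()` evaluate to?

11991

add column reorder_times_price = inv['reorder'] * inv['price']:
  warehouse  price  reorder supplier  reorder_times_price
0        W2     15       56  Soylent                  840
1        W1     50       99    Umbra                 4950
2        W5     40        6   Vertex                  240
3        W2    196       17     Acme                 3332
4        W3     16       30   Vertex                  480
5        W2    126       16    Umbra                 2016
6        W1    106       68  Soylent                 7208
7        W5    185        7  Initech                 1295
8        W1     72       12  Soylent                  864
filter rows where reorder_times_price >= 480:
  warehouse  price  reorder supplier  reorder_times_price
0        W2     15       56  Soylent                  840
1        W1     50       99    Umbra                 4950
3        W2    196       17     Acme                 3332
4        W3     16       30   Vertex                  480
5        W2    126       16    Umbra                 2016
6        W1    106       68  Soylent                 7208
7        W5    185        7  Initech                 1295
8        W1     72       12  Soylent                  864
take 2 rows with largest reorder_times_price:
  warehouse  price  reorder supplier  reorder_times_price
6        W1    106       68  Soylent                 7208
1        W1     50       99    Umbra                 4950
add column gap = t['reorder_times_price'] - t['reorder']:
  warehouse  price  reorder supplier  reorder_times_price   gap
6        W1    106       68  Soylent                 7208  7140
1        W1     50       99    Umbra                 4950  4851
Reading off the sum of column 'gap', we get 11991.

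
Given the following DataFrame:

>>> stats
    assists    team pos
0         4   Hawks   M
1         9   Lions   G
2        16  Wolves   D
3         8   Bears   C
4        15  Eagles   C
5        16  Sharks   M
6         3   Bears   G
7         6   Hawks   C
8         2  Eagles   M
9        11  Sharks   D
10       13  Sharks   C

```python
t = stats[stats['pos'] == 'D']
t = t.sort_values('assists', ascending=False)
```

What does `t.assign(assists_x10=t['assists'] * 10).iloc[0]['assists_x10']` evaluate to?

160

filter rows where pos == 'D':
   assists    team pos
2       16  Wolves   D
9       11  Sharks   D
sort by assists descending:
   assists    team pos
2       16  Wolves   D
9       11  Sharks   D
add column assists_x10 = t['assists'] * 10:
   assists    team pos  assists_x10
2       16  Wolves   D          160
9       11  Sharks   D          110
Taking the value at position 0, column 'assists_x10' gives 160.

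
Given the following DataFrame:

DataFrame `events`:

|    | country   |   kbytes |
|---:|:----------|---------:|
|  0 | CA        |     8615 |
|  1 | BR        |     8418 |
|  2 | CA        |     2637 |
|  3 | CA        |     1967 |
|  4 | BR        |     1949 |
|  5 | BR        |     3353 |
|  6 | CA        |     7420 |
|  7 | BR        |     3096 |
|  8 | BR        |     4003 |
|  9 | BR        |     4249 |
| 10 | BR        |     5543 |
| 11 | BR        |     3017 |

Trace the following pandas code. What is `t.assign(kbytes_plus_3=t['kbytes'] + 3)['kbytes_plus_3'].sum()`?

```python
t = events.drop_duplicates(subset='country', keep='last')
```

10443

drop duplicate country (keep=last):
   country  kbytes
6       CA    7420
11      BR    3017
add column kbytes_plus_3 = t['kbytes'] + 3:
   country  kbytes  kbytes_plus_3
6       CA    7420           7423
11      BR    3017           3020
So sum() = 10443.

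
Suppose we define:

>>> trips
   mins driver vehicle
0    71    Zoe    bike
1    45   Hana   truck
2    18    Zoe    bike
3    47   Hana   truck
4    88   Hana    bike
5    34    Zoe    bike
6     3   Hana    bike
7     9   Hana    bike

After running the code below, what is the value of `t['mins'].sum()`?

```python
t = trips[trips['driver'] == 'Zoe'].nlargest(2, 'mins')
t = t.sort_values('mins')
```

105

filter rows where driver == 'Zoe':
   mins driver vehicle
0    71    Zoe    bike
2    18    Zoe    bike
5    34    Zoe    bike
take 2 rows with largest mins:
   mins driver vehicle
0    71    Zoe    bike
5    34    Zoe    bike
sort by mins:
   mins driver vehicle
5    34    Zoe    bike
0    71    Zoe    bike
The sum of column 'mins' is 105.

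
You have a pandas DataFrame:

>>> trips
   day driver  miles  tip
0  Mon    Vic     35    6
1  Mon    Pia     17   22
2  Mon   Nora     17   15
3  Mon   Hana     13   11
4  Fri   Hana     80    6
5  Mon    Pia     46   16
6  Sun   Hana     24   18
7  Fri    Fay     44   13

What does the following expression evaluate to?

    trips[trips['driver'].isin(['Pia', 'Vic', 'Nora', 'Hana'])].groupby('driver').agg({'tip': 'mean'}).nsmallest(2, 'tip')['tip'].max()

11.6666666667

filter rows where driver in ['Pia', 'Vic', 'Nora', 'Hana']:
   day driver  miles  tip
0  Mon    Vic     35    6
1  Mon    Pia     17   22
2  Mon   Nora     17   15
3  Mon   Hana     13   11
4  Fri   Hana     80    6
5  Mon    Pia     46   16
6  Sun   Hana     24   18
group by driver, mean of tip:
              tip
driver           
Hana    11.666667
Nora    15.000000
Pia     19.000000
Vic      6.000000
take 2 rows with smallest tip:
              tip
driver           
Vic      6.000000
Hana    11.666667
Taking the max of column 'tip' gives 11.6666666667.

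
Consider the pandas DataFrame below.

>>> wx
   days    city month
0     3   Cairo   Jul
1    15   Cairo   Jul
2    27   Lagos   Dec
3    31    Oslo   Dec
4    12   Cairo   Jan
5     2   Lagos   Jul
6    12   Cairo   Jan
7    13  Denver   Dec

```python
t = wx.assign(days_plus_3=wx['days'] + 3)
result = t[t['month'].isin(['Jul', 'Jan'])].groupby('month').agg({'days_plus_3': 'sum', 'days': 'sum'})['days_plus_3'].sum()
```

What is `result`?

add column days_plus_3 = wx['days'] + 3:
   days    city month  days_plus_3
0     3   Cairo   Jul            6
1    15   Cairo   Jul           18
2    27   Lagos   Dec           30
3    31    Oslo   Dec           34
4    12   Cairo   Jan           15
5     2   Lagos   Jul            5
6    12   Cairo   Jan           15
7    13  Denver   Dec           16
filter rows where month in ['Jul', 'Jan']:
   days   city month  days_plus_3
0     3  Cairo   Jul            6
1    15  Cairo   Jul           18
4    12  Cairo   Jan           15
5     2  Lagos   Jul            5
6    12  Cairo   Jan           15
group by month: sum(days_plus_3), sum(days):
       days_plus_3  days
month                   
Jan             30    24
Jul             29    20

59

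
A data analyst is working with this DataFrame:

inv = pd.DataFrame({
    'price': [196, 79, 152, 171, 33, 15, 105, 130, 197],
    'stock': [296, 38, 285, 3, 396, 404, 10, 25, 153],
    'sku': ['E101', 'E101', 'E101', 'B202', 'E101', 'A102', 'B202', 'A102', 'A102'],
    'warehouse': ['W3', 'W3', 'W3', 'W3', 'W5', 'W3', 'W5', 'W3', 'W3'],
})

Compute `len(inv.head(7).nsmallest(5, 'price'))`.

take first 7 rows:
   price  stock   sku warehouse
0    196    296  E101        W3
1     79     38  E101        W3
2    152    285  E101        W3
3    171      3  B202        W3
4     33    396  E101        W5
5     15    404  A102        W3
6    105     10  B202        W5
take 5 rows with smallest price:
   price  stock   sku warehouse
5     15    404  A102        W3
4     33    396  E101        W5
1     79     38  E101        W3
6    105     10  B202        W5
2    152    285  E101        W3
So nsmallest(5, 'price')) = 5.

5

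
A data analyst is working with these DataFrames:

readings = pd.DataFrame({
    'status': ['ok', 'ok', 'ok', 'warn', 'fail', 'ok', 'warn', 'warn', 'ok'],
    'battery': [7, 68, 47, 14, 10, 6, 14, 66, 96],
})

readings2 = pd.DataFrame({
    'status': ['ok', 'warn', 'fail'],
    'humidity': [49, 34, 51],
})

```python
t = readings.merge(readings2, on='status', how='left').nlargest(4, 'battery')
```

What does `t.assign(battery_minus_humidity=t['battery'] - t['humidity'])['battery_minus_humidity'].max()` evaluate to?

47

merge on 'status' (how='left') → 9 rows:
  status  battery  humidity
0     ok        7        49
1     ok       68        49
2     ok       47        49
3   warn       14        34
4   fail       10        51
5     ok        6        49
6   warn       14        34
7   warn       66        34
8     ok       96        49
take 4 rows with largest battery:
  status  battery  humidity
8     ok       96        49
1     ok       68        49
7   warn       66        34
2     ok       47        49
add column battery_minus_humidity = t['battery'] - t['humidity']:
  status  battery  humidity  battery_minus_humidity
8     ok       96        49                      47
1     ok       68        49                      19
7   warn       66        34                      32
2     ok       47        49                      -2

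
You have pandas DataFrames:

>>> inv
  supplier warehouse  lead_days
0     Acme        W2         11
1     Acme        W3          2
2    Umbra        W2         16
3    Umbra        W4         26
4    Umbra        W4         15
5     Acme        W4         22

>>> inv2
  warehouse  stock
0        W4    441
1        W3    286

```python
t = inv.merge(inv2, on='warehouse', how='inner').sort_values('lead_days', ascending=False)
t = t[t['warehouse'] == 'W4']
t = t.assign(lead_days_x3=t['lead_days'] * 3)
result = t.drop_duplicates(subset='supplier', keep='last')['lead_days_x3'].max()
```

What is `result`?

66

merge on 'warehouse' (how='inner') → 4 rows:
  supplier warehouse  lead_days  stock
0     Acme        W3          2    286
1    Umbra        W4         26    441
2    Umbra        W4         15    441
3     Acme        W4         22    441
sort by lead_days descending:
  supplier warehouse  lead_days  stock
1    Umbra        W4         26    441
3     Acme        W4         22    441
2    Umbra        W4         15    441
0     Acme        W3          2    286
filter rows where warehouse == 'W4':
  supplier warehouse  lead_days  stock
1    Umbra        W4         26    441
3     Acme        W4         22    441
2    Umbra        W4         15    441
add column lead_days_x3 = t['lead_days'] * 3:
  supplier warehouse  lead_days  stock  lead_days_x3
1    Umbra        W4         26    441            78
3     Acme        W4         22    441            66
2    Umbra        W4         15    441            45
drop duplicate supplier (keep=last):
  supplier warehouse  lead_days  stock  lead_days_x3
3     Acme        W4         22    441            66
2    Umbra        W4         15    441            45
max of column 'lead_days_x3' → 66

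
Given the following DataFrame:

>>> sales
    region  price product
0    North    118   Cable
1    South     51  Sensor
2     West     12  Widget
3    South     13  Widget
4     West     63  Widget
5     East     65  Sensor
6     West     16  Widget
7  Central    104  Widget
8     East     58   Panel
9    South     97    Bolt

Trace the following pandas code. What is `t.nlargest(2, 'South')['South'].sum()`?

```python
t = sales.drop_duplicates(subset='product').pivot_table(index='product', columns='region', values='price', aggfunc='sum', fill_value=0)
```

drop duplicate product (keep=first):
  region  price product
0  North    118   Cable
1  South     51  Sensor
2   West     12  Widget
8   East     58   Panel
9  South     97    Bolt
pivot: rows=product, cols=region, sum(price):
region   East  North  South  West
product                          
Bolt        0      0     97     0
Cable       0    118      0     0
Panel      58      0      0     0
Sensor      0      0     51     0
Widget      0      0      0    12
take 2 rows with largest South:
region   East  North  South  West
product                          
Bolt        0      0     97     0
Sensor      0      0     51     0
Then the sum of column 'South': 148

148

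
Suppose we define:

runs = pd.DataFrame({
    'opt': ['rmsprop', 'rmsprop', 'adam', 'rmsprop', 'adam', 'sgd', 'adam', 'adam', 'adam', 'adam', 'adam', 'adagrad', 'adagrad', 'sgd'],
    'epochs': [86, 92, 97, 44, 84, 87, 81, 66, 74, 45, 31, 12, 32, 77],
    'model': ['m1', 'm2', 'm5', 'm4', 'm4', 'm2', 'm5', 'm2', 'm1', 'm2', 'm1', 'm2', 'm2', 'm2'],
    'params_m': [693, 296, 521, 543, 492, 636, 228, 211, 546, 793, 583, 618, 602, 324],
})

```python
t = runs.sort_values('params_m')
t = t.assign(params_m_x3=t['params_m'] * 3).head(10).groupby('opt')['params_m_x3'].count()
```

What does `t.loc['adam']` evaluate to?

sort by params_m:
        opt  epochs model  params_m
7      adam      66    m2       211
6      adam      81    m5       228
1   rmsprop      92    m2       296
13      sgd      77    m2       324
4      adam      84    m4       492
2      adam      97    m5       521
3   rmsprop      44    m4       543
8      adam      74    m1       546
10     adam      31    m1       583
12  adagrad      32    m2       602
11  adagrad      12    m2       618
5       sgd      87    m2       636
0   rmsprop      86    m1       693
9      adam      45    m2       793
add column params_m_x3 = t['params_m'] * 3:
        opt  epochs model  params_m  params_m_x3
7      adam      66    m2       211          633
6      adam      81    m5       228          684
1   rmsprop      92    m2       296          888
13      sgd      77    m2       324          972
4      adam      84    m4       492         1476
2      adam      97    m5       521         1563
3   rmsprop      44    m4       543         1629
8      adam      74    m1       546         1638
10     adam      31    m1       583         1749
12  adagrad      32    m2       602         1806
11  adagrad      12    m2       618         1854
5       sgd      87    m2       636         1908
0   rmsprop      86    m1       693         2079
9      adam      45    m2       793         2379
take first 10 rows:
        opt  epochs model  params_m  params_m_x3
7      adam      66    m2       211          633
6      adam      81    m5       228          684
1   rmsprop      92    m2       296          888
13      sgd      77    m2       324          972
4      adam      84    m4       492         1476
2      adam      97    m5       521         1563
3   rmsprop      44    m4       543         1629
8      adam      74    m1       546         1638
10     adam      31    m1       583         1749
12  adagrad      32    m2       602         1806
group by opt, count of params_m_x3:
opt
adagrad    1
adam       6
rmsprop    2
sgd        1
Name: params_m_x3, dtype: int64
value at index 'adam' → 6

6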